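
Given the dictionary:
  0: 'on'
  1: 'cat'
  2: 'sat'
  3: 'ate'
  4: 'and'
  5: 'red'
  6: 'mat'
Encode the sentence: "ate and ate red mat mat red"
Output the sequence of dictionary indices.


Look up each word in the dictionary:
  'ate' -> 3
  'and' -> 4
  'ate' -> 3
  'red' -> 5
  'mat' -> 6
  'mat' -> 6
  'red' -> 5

Encoded: [3, 4, 3, 5, 6, 6, 5]


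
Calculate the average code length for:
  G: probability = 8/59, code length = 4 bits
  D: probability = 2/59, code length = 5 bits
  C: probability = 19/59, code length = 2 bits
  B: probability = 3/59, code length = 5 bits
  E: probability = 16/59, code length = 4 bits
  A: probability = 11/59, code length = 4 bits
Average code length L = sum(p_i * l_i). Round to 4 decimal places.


Weighted contributions p_i * l_i:
  G: (8/59) * 4 = 32/59
  D: (2/59) * 5 = 10/59
  C: (19/59) * 2 = 38/59
  B: (3/59) * 5 = 15/59
  E: (16/59) * 4 = 64/59
  A: (11/59) * 4 = 44/59
Sum = (32 + 10 + 38 + 15 + 64 + 44)/59 = 203/59

L = 203/59 = 3.4407 bits/symbol


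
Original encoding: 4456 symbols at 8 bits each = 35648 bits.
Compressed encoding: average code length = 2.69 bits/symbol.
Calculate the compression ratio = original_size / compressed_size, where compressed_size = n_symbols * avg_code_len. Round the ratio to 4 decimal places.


original_size = n_symbols * orig_bits = 4456 * 8 = 35648 bits
compressed_size = n_symbols * avg_code_len = 4456 * 2.69 = 11986.64 bits
ratio = original_size / compressed_size = 35648 / 11986.64 = 2.974

Compression ratio = 2.974


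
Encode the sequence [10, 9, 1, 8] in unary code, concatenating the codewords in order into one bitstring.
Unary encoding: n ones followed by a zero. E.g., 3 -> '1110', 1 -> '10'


Encode each number as n ones followed by a terminating 0:
  10 -> 11111111110 (11 bits)
  9 -> 1111111110 (10 bits)
  1 -> 10 (2 bits)
  8 -> 111111110 (9 bits)
Total length = 11 + 10 + 2 + 9 = 32 bits.

Unary([10, 9, 1, 8]) = 11111111110111111111010111111110 (32 bits)


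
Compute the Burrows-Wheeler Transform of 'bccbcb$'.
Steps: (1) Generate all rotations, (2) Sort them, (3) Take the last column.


Rotations (sorted):
  0: $bccbcb -> last char: b
  1: b$bccbc -> last char: c
  2: bcb$bcc -> last char: c
  3: bccbcb$ -> last char: $
  4: cb$bccb -> last char: b
  5: cbcb$bc -> last char: c
  6: ccbcb$b -> last char: b


BWT = bcc$bcb


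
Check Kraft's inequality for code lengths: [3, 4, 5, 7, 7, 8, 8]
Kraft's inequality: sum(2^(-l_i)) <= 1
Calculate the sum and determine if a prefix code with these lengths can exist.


Sum = 2^(-3) + 2^(-4) + 2^(-5) + 2^(-7) + 2^(-7) + 2^(-8) + 2^(-8)
    = 0.125 + 0.0625 + 0.03125 + 0.0078125 + 0.0078125 + 0.00390625 + 0.00390625
    = 62/256 = 0.2421875
Since 0.2421875 <= 1, Kraft's inequality IS satisfied.
A prefix code with these lengths CAN exist.

Kraft sum = 0.2421875. Satisfied.


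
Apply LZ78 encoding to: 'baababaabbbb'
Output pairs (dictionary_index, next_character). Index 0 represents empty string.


LZ78 encoding steps:
Dictionary: {0: ''}
Step 1: w='' (idx 0), next='b' -> output (0, 'b'), add 'b' as idx 1
Step 2: w='' (idx 0), next='a' -> output (0, 'a'), add 'a' as idx 2
Step 3: w='a' (idx 2), next='b' -> output (2, 'b'), add 'ab' as idx 3
Step 4: w='ab' (idx 3), next='a' -> output (3, 'a'), add 'aba' as idx 4
Step 5: w='ab' (idx 3), next='b' -> output (3, 'b'), add 'abb' as idx 5
Step 6: w='b' (idx 1), next='b' -> output (1, 'b'), add 'bb' as idx 6


Encoded: [(0, 'b'), (0, 'a'), (2, 'b'), (3, 'a'), (3, 'b'), (1, 'b')]


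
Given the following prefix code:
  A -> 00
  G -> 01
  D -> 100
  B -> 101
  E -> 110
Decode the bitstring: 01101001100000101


Decoding step by step:
Bits 01 -> G
Bits 101 -> B
Bits 00 -> A
Bits 110 -> E
Bits 00 -> A
Bits 00 -> A
Bits 101 -> B


Decoded message: GBAEAAB


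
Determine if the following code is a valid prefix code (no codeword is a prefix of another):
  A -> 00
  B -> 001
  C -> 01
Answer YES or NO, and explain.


Checking each pair (does one codeword prefix another?):
  A='00' vs B='001': prefix -- VIOLATION

NO -- this is NOT a valid prefix code. A (00) is a prefix of B (001).


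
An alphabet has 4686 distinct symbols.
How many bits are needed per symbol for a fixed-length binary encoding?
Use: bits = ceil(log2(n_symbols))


log2(4686) = 12.1941
Bracket: 2^12 = 4096 < 4686 <= 2^13 = 8192
So ceil(log2(4686)) = 13

bits = ceil(log2(4686)) = ceil(12.1941) = 13 bits


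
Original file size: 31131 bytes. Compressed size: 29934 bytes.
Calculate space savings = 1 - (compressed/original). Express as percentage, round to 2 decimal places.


ratio = compressed/original = 29934/31131 = 0.96155
savings = 1 - ratio = 1 - 0.96155 = 0.03845
as a percentage: 0.03845 * 100 = 3.85%

Space savings = 1 - 29934/31131 = 3.85%


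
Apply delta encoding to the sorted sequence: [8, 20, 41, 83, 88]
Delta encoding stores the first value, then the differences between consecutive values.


First value: 8
Deltas:
  20 - 8 = 12
  41 - 20 = 21
  83 - 41 = 42
  88 - 83 = 5


Delta encoded: [8, 12, 21, 42, 5]


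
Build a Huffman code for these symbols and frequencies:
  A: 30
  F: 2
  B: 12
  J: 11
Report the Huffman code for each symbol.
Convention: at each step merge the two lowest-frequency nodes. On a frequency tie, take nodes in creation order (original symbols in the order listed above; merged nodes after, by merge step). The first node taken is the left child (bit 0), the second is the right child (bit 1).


Huffman tree construction:
Step 1: Merge F(2) + J(11) = 13
Step 2: Merge B(12) + (F+J)(13) = 25
Step 3: Merge (B+(F+J))(25) + A(30) = 55
Read each symbol's code off the tree from the root (left child = 0, right child = 1).

Codes:
  A: 1 (length 1)
  F: 010 (length 3)
  B: 00 (length 2)
  J: 011 (length 3)
Average code length: 93/55 = 1.6909 bits/symbol


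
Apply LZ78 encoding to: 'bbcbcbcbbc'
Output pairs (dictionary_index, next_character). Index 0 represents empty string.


LZ78 encoding steps:
Dictionary: {0: ''}
Step 1: w='' (idx 0), next='b' -> output (0, 'b'), add 'b' as idx 1
Step 2: w='b' (idx 1), next='c' -> output (1, 'c'), add 'bc' as idx 2
Step 3: w='bc' (idx 2), next='b' -> output (2, 'b'), add 'bcb' as idx 3
Step 4: w='' (idx 0), next='c' -> output (0, 'c'), add 'c' as idx 4
Step 5: w='b' (idx 1), next='b' -> output (1, 'b'), add 'bb' as idx 5
Step 6: w='c' (idx 4), end of input -> output (4, '')


Encoded: [(0, 'b'), (1, 'c'), (2, 'b'), (0, 'c'), (1, 'b'), (4, '')]


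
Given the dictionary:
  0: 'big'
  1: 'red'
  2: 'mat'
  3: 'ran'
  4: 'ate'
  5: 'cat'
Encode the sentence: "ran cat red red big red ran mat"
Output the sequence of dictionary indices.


Look up each word in the dictionary:
  'ran' -> 3
  'cat' -> 5
  'red' -> 1
  'red' -> 1
  'big' -> 0
  'red' -> 1
  'ran' -> 3
  'mat' -> 2

Encoded: [3, 5, 1, 1, 0, 1, 3, 2]


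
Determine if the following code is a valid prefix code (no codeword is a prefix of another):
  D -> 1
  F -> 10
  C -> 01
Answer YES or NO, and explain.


Checking each pair (does one codeword prefix another?):
  D='1' vs F='10': prefix -- VIOLATION

NO -- this is NOT a valid prefix code. D (1) is a prefix of F (10).


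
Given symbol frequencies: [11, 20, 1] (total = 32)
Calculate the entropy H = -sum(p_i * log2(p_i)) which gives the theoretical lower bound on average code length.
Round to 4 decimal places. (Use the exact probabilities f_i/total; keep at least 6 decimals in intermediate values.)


Per-symbol terms -p_i * log2(p_i) with p_i = f_i/32:
  p = 11/32 = 0.343750: log2(p) = -1.540568, -p*log2(p) = 0.529570
  p = 20/32 = 0.625000: log2(p) = -0.678072, -p*log2(p) = 0.423795
  p = 1/32 = 0.031250: log2(p) = -5.000000, -p*log2(p) = 0.156250
H = 0.529570 + 0.423795 + 0.156250 = 1.109615

H = 1.1096 bits/symbol


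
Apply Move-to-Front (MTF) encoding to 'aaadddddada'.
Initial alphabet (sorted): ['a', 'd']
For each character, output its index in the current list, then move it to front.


MTF encoding:
'a': index 0 in ['a', 'd'] -> ['a', 'd']
'a': index 0 in ['a', 'd'] -> ['a', 'd']
'a': index 0 in ['a', 'd'] -> ['a', 'd']
'd': index 1 in ['a', 'd'] -> ['d', 'a']
'd': index 0 in ['d', 'a'] -> ['d', 'a']
'd': index 0 in ['d', 'a'] -> ['d', 'a']
'd': index 0 in ['d', 'a'] -> ['d', 'a']
'd': index 0 in ['d', 'a'] -> ['d', 'a']
'a': index 1 in ['d', 'a'] -> ['a', 'd']
'd': index 1 in ['a', 'd'] -> ['d', 'a']
'a': index 1 in ['d', 'a'] -> ['a', 'd']


Output: [0, 0, 0, 1, 0, 0, 0, 0, 1, 1, 1]


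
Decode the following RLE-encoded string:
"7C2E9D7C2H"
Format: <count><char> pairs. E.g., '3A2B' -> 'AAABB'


Expanding each <count><char> pair:
  7C -> 'CCCCCCC'
  2E -> 'EE'
  9D -> 'DDDDDDDDD'
  7C -> 'CCCCCCC'
  2H -> 'HH'

Decoded = CCCCCCCEEDDDDDDDDDCCCCCCCHH


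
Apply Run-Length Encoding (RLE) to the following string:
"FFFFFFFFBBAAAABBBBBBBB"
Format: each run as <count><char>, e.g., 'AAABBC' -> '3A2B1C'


Scanning runs left to right:
  i=0: run of 'F' x 8 -> '8F'
  i=8: run of 'B' x 2 -> '2B'
  i=10: run of 'A' x 4 -> '4A'
  i=14: run of 'B' x 8 -> '8B'

RLE = 8F2B4A8B


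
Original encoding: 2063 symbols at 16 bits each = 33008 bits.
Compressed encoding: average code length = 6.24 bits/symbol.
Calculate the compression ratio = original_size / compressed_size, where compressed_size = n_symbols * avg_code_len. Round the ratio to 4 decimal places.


original_size = n_symbols * orig_bits = 2063 * 16 = 33008 bits
compressed_size = n_symbols * avg_code_len = 2063 * 6.24 = 12873.12 bits
ratio = original_size / compressed_size = 33008 / 12873.12 = 2.5641

Compression ratio = 2.5641


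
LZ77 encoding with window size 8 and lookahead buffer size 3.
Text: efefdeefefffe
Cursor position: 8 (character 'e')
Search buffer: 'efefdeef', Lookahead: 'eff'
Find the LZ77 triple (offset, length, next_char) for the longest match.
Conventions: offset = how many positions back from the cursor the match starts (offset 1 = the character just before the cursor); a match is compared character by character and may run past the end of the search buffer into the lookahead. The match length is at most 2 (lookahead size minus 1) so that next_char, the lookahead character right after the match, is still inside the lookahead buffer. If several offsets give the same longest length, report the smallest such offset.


Try each offset into the search buffer:
  offset=1 (pos 7, char 'f'): match length 0
  offset=2 (pos 6, char 'e'): match length 2
  offset=3 (pos 5, char 'e'): match length 1
  offset=4 (pos 4, char 'd'): match length 0
  offset=5 (pos 3, char 'f'): match length 0
  offset=6 (pos 2, char 'e'): match length 2
  offset=7 (pos 1, char 'f'): match length 0
  offset=8 (pos 0, char 'e'): match length 2
Longest match has length 2, found at offsets 2, 6, 8; take the smallest, offset 2.
next_char = character at position 8 + 2 = 10 -> 'f'

Best match: offset=2, length=2 (matching 'ef' starting at position 6)
LZ77 triple: (2, 2, 'f')


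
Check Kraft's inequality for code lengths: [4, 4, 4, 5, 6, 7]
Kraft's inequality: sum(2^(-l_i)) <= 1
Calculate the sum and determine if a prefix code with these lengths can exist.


Sum = 2^(-4) + 2^(-4) + 2^(-4) + 2^(-5) + 2^(-6) + 2^(-7)
    = 0.0625 + 0.0625 + 0.0625 + 0.03125 + 0.015625 + 0.0078125
    = 31/128 = 0.2421875
Since 0.2421875 <= 1, Kraft's inequality IS satisfied.
A prefix code with these lengths CAN exist.

Kraft sum = 0.2421875. Satisfied.


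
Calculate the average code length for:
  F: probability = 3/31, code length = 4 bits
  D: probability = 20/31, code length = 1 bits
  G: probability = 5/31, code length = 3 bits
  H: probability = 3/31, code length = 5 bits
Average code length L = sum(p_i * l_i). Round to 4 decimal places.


Weighted contributions p_i * l_i:
  F: (3/31) * 4 = 12/31
  D: (20/31) * 1 = 20/31
  G: (5/31) * 3 = 15/31
  H: (3/31) * 5 = 15/31
Sum = (12 + 20 + 15 + 15)/31 = 62/31

L = 62/31 = 2.0000 bits/symbol


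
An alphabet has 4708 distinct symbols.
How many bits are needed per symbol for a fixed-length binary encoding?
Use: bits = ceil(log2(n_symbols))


log2(4708) = 12.2009
Bracket: 2^12 = 4096 < 4708 <= 2^13 = 8192
So ceil(log2(4708)) = 13

bits = ceil(log2(4708)) = ceil(12.2009) = 13 bits


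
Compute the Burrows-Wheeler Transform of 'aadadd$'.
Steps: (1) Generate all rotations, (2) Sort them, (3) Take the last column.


Rotations (sorted):
  0: $aadadd -> last char: d
  1: aadadd$ -> last char: $
  2: adadd$a -> last char: a
  3: add$aad -> last char: d
  4: d$aadad -> last char: d
  5: dadd$aa -> last char: a
  6: dd$aada -> last char: a


BWT = d$addaa


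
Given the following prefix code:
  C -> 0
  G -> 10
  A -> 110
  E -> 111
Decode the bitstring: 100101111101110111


Decoding step by step:
Bits 10 -> G
Bits 0 -> C
Bits 10 -> G
Bits 111 -> E
Bits 110 -> A
Bits 111 -> E
Bits 0 -> C
Bits 111 -> E


Decoded message: GCGEAECE


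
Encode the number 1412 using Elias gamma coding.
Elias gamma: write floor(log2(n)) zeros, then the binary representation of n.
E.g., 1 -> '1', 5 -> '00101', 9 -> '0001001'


num_bits = floor(log2(1412)) + 1 = 11
leading_zeros = num_bits - 1 = 10
binary(1412) = 10110000100

Elias gamma(1412) = '0000000000' + '10110000100' = 000000000010110000100 (21 bits)


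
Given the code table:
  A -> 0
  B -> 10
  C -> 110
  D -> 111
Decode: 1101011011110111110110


Decoding:
110 -> C
10 -> B
110 -> C
111 -> D
10 -> B
111 -> D
110 -> C
110 -> C


Result: CBCDBDCC


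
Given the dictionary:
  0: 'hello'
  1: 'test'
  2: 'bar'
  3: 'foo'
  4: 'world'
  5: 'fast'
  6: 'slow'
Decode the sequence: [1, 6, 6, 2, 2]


Look up each index in the dictionary:
  1 -> 'test'
  6 -> 'slow'
  6 -> 'slow'
  2 -> 'bar'
  2 -> 'bar'

Decoded: "test slow slow bar bar"


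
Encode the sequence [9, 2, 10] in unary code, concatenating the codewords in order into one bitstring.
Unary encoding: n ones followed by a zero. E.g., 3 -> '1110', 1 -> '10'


Encode each number as n ones followed by a terminating 0:
  9 -> 1111111110 (10 bits)
  2 -> 110 (3 bits)
  10 -> 11111111110 (11 bits)
Total length = 10 + 3 + 11 = 24 bits.

Unary([9, 2, 10]) = 111111111011011111111110 (24 bits)


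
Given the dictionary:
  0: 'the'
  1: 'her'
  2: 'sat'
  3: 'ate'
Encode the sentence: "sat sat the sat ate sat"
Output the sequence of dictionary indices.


Look up each word in the dictionary:
  'sat' -> 2
  'sat' -> 2
  'the' -> 0
  'sat' -> 2
  'ate' -> 3
  'sat' -> 2

Encoded: [2, 2, 0, 2, 3, 2]


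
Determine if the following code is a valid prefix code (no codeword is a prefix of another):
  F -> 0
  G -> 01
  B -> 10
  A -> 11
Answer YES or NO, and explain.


Checking each pair (does one codeword prefix another?):
  F='0' vs G='01': prefix -- VIOLATION

NO -- this is NOT a valid prefix code. F (0) is a prefix of G (01).


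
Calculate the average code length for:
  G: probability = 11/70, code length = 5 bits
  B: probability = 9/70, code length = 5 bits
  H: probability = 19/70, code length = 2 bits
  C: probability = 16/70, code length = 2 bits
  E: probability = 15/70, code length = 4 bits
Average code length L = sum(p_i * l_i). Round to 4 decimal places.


Weighted contributions p_i * l_i:
  G: (11/70) * 5 = 55/70
  B: (9/70) * 5 = 45/70
  H: (19/70) * 2 = 38/70
  C: (16/70) * 2 = 32/70
  E: (15/70) * 4 = 60/70
Sum = (55 + 45 + 38 + 32 + 60)/70 = 230/70

L = 230/70 = 3.2857 bits/symbol


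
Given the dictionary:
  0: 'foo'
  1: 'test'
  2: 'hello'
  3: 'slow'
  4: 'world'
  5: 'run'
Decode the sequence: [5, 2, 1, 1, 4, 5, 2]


Look up each index in the dictionary:
  5 -> 'run'
  2 -> 'hello'
  1 -> 'test'
  1 -> 'test'
  4 -> 'world'
  5 -> 'run'
  2 -> 'hello'

Decoded: "run hello test test world run hello"


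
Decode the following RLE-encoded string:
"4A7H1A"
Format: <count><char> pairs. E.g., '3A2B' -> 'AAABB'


Expanding each <count><char> pair:
  4A -> 'AAAA'
  7H -> 'HHHHHHH'
  1A -> 'A'

Decoded = AAAAHHHHHHHA


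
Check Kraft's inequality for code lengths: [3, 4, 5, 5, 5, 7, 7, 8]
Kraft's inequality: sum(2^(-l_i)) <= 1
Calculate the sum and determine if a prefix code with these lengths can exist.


Sum = 2^(-3) + 2^(-4) + 2^(-5) + 2^(-5) + 2^(-5) + 2^(-7) + 2^(-7) + 2^(-8)
    = 0.125 + 0.0625 + 0.03125 + 0.03125 + 0.03125 + 0.0078125 + 0.0078125 + 0.00390625
    = 77/256 = 0.30078125
Since 0.30078125 <= 1, Kraft's inequality IS satisfied.
A prefix code with these lengths CAN exist.

Kraft sum = 0.30078125. Satisfied.


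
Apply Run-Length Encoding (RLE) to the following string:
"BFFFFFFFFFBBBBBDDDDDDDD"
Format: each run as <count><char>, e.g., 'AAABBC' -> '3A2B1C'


Scanning runs left to right:
  i=0: run of 'B' x 1 -> '1B'
  i=1: run of 'F' x 9 -> '9F'
  i=10: run of 'B' x 5 -> '5B'
  i=15: run of 'D' x 8 -> '8D'

RLE = 1B9F5B8D


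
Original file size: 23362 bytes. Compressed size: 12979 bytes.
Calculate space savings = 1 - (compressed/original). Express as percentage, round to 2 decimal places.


ratio = compressed/original = 12979/23362 = 0.55556
savings = 1 - ratio = 1 - 0.55556 = 0.44444
as a percentage: 0.44444 * 100 = 44.44%

Space savings = 1 - 12979/23362 = 44.44%


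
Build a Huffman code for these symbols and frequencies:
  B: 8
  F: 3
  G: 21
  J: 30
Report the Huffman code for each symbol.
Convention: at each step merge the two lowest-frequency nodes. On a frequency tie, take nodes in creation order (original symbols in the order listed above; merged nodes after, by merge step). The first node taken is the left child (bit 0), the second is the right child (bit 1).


Huffman tree construction:
Step 1: Merge F(3) + B(8) = 11
Step 2: Merge (F+B)(11) + G(21) = 32
Step 3: Merge J(30) + ((F+B)+G)(32) = 62
Read each symbol's code off the tree from the root (left child = 0, right child = 1).

Codes:
  B: 101 (length 3)
  F: 100 (length 3)
  G: 11 (length 2)
  J: 0 (length 1)
Average code length: 105/62 = 1.6935 bits/symbol


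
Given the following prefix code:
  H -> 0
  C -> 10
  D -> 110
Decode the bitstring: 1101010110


Decoding step by step:
Bits 110 -> D
Bits 10 -> C
Bits 10 -> C
Bits 110 -> D


Decoded message: DCCD


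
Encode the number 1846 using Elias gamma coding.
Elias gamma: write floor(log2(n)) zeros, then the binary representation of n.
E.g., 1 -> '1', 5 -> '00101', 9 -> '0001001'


num_bits = floor(log2(1846)) + 1 = 11
leading_zeros = num_bits - 1 = 10
binary(1846) = 11100110110

Elias gamma(1846) = '0000000000' + '11100110110' = 000000000011100110110 (21 bits)


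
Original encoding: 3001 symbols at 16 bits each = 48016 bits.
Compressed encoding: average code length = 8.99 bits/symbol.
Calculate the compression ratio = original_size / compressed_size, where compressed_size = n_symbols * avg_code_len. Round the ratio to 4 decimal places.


original_size = n_symbols * orig_bits = 3001 * 16 = 48016 bits
compressed_size = n_symbols * avg_code_len = 3001 * 8.99 = 26978.99 bits
ratio = original_size / compressed_size = 48016 / 26978.99 = 1.7798

Compression ratio = 1.7798


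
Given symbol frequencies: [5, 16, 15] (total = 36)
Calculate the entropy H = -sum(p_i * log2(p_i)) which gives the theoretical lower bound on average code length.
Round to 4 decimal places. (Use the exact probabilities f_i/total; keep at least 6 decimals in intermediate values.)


Per-symbol terms -p_i * log2(p_i) with p_i = f_i/36:
  p = 5/36 = 0.138889: log2(p) = -2.847997, -p*log2(p) = 0.395555
  p = 16/36 = 0.444444: log2(p) = -1.169925, -p*log2(p) = 0.519967
  p = 15/36 = 0.416667: log2(p) = -1.263034, -p*log2(p) = 0.526264
H = 0.395555 + 0.519967 + 0.526264 = 1.441786

H = 1.4418 bits/symbol


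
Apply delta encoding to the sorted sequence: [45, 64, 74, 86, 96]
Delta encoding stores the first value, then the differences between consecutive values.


First value: 45
Deltas:
  64 - 45 = 19
  74 - 64 = 10
  86 - 74 = 12
  96 - 86 = 10


Delta encoded: [45, 19, 10, 12, 10]


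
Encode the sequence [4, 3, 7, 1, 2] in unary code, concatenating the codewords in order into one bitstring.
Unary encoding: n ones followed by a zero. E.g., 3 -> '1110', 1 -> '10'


Encode each number as n ones followed by a terminating 0:
  4 -> 11110 (5 bits)
  3 -> 1110 (4 bits)
  7 -> 11111110 (8 bits)
  1 -> 10 (2 bits)
  2 -> 110 (3 bits)
Total length = 5 + 4 + 8 + 2 + 3 = 22 bits.

Unary([4, 3, 7, 1, 2]) = 1111011101111111010110 (22 bits)


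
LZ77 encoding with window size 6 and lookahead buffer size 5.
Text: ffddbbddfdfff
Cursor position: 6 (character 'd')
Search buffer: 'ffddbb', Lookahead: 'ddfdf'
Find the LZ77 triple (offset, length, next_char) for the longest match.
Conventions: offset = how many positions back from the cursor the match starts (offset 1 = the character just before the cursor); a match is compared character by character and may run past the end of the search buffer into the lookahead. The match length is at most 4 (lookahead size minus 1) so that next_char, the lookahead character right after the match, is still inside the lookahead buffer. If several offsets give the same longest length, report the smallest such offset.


Try each offset into the search buffer:
  offset=1 (pos 5, char 'b'): match length 0
  offset=2 (pos 4, char 'b'): match length 0
  offset=3 (pos 3, char 'd'): match length 1
  offset=4 (pos 2, char 'd'): match length 2
  offset=5 (pos 1, char 'f'): match length 0
  offset=6 (pos 0, char 'f'): match length 0
Longest match has length 2 at offset 4.
next_char = character at position 6 + 2 = 8 -> 'f'

Best match: offset=4, length=2 (matching 'dd' starting at position 2)
LZ77 triple: (4, 2, 'f')


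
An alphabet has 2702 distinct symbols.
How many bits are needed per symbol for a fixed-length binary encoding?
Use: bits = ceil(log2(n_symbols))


log2(2702) = 11.3998
Bracket: 2^11 = 2048 < 2702 <= 2^12 = 4096
So ceil(log2(2702)) = 12

bits = ceil(log2(2702)) = ceil(11.3998) = 12 bits


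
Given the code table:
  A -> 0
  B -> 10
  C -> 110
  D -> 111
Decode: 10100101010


Decoding:
10 -> B
10 -> B
0 -> A
10 -> B
10 -> B
10 -> B


Result: BBABBB


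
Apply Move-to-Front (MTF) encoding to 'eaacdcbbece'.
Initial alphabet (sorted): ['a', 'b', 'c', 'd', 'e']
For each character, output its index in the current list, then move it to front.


MTF encoding:
'e': index 4 in ['a', 'b', 'c', 'd', 'e'] -> ['e', 'a', 'b', 'c', 'd']
'a': index 1 in ['e', 'a', 'b', 'c', 'd'] -> ['a', 'e', 'b', 'c', 'd']
'a': index 0 in ['a', 'e', 'b', 'c', 'd'] -> ['a', 'e', 'b', 'c', 'd']
'c': index 3 in ['a', 'e', 'b', 'c', 'd'] -> ['c', 'a', 'e', 'b', 'd']
'd': index 4 in ['c', 'a', 'e', 'b', 'd'] -> ['d', 'c', 'a', 'e', 'b']
'c': index 1 in ['d', 'c', 'a', 'e', 'b'] -> ['c', 'd', 'a', 'e', 'b']
'b': index 4 in ['c', 'd', 'a', 'e', 'b'] -> ['b', 'c', 'd', 'a', 'e']
'b': index 0 in ['b', 'c', 'd', 'a', 'e'] -> ['b', 'c', 'd', 'a', 'e']
'e': index 4 in ['b', 'c', 'd', 'a', 'e'] -> ['e', 'b', 'c', 'd', 'a']
'c': index 2 in ['e', 'b', 'c', 'd', 'a'] -> ['c', 'e', 'b', 'd', 'a']
'e': index 1 in ['c', 'e', 'b', 'd', 'a'] -> ['e', 'c', 'b', 'd', 'a']


Output: [4, 1, 0, 3, 4, 1, 4, 0, 4, 2, 1]


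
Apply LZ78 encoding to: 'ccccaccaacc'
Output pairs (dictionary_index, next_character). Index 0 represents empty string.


LZ78 encoding steps:
Dictionary: {0: ''}
Step 1: w='' (idx 0), next='c' -> output (0, 'c'), add 'c' as idx 1
Step 2: w='c' (idx 1), next='c' -> output (1, 'c'), add 'cc' as idx 2
Step 3: w='c' (idx 1), next='a' -> output (1, 'a'), add 'ca' as idx 3
Step 4: w='cc' (idx 2), next='a' -> output (2, 'a'), add 'cca' as idx 4
Step 5: w='' (idx 0), next='a' -> output (0, 'a'), add 'a' as idx 5
Step 6: w='cc' (idx 2), end of input -> output (2, '')


Encoded: [(0, 'c'), (1, 'c'), (1, 'a'), (2, 'a'), (0, 'a'), (2, '')]


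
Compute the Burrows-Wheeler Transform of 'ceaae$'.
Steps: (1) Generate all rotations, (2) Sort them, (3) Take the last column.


Rotations (sorted):
  0: $ceaae -> last char: e
  1: aae$ce -> last char: e
  2: ae$cea -> last char: a
  3: ceaae$ -> last char: $
  4: e$ceaa -> last char: a
  5: eaae$c -> last char: c


BWT = eea$ac


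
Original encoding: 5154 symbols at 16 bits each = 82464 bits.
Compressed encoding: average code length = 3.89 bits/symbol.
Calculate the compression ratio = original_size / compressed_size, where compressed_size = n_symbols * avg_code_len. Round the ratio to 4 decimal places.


original_size = n_symbols * orig_bits = 5154 * 16 = 82464 bits
compressed_size = n_symbols * avg_code_len = 5154 * 3.89 = 20049.06 bits
ratio = original_size / compressed_size = 82464 / 20049.06 = 4.1131

Compression ratio = 4.1131


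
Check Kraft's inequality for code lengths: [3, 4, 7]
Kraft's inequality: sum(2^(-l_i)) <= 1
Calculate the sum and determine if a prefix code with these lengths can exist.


Sum = 2^(-3) + 2^(-4) + 2^(-7)
    = 0.125 + 0.0625 + 0.0078125
    = 25/128 = 0.1953125
Since 0.1953125 <= 1, Kraft's inequality IS satisfied.
A prefix code with these lengths CAN exist.

Kraft sum = 0.1953125. Satisfied.


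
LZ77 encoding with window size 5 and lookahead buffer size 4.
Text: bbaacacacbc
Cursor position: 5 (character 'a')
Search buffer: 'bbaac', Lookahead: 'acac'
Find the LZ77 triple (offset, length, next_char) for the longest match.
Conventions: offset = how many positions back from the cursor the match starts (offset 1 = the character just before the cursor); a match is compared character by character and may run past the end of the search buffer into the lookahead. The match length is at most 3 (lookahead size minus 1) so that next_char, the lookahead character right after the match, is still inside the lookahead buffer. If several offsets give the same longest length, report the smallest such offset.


Try each offset into the search buffer:
  offset=1 (pos 4, char 'c'): match length 0
  offset=2 (pos 3, char 'a'): match length 3
  offset=3 (pos 2, char 'a'): match length 1
  offset=4 (pos 1, char 'b'): match length 0
  offset=5 (pos 0, char 'b'): match length 0
Longest match has length 3 at offset 2.
next_char = character at position 5 + 3 = 8 -> 'c'

Best match: offset=2, length=3 (matching 'aca' starting at position 3)
LZ77 triple: (2, 3, 'c')


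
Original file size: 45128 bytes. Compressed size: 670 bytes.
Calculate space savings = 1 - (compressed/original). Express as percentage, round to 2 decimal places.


ratio = compressed/original = 670/45128 = 0.014847
savings = 1 - ratio = 1 - 0.014847 = 0.985153
as a percentage: 0.985153 * 100 = 98.52%

Space savings = 1 - 670/45128 = 98.52%


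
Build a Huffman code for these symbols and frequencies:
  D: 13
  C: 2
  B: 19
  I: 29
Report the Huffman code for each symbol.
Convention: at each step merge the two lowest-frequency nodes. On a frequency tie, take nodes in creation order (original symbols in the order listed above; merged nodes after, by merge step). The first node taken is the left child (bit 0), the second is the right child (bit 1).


Huffman tree construction:
Step 1: Merge C(2) + D(13) = 15
Step 2: Merge (C+D)(15) + B(19) = 34
Step 3: Merge I(29) + ((C+D)+B)(34) = 63
Read each symbol's code off the tree from the root (left child = 0, right child = 1).

Codes:
  D: 101 (length 3)
  C: 100 (length 3)
  B: 11 (length 2)
  I: 0 (length 1)
Average code length: 112/63 = 1.7778 bits/symbol


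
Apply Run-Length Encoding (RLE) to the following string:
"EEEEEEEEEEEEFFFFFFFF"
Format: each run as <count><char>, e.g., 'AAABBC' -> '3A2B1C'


Scanning runs left to right:
  i=0: run of 'E' x 12 -> '12E'
  i=12: run of 'F' x 8 -> '8F'

RLE = 12E8F


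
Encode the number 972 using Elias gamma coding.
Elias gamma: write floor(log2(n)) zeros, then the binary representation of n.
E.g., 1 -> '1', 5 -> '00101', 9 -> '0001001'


num_bits = floor(log2(972)) + 1 = 10
leading_zeros = num_bits - 1 = 9
binary(972) = 1111001100

Elias gamma(972) = '000000000' + '1111001100' = 0000000001111001100 (19 bits)


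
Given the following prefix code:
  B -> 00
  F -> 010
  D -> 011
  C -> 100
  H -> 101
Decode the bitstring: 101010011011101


Decoding step by step:
Bits 101 -> H
Bits 010 -> F
Bits 011 -> D
Bits 011 -> D
Bits 101 -> H


Decoded message: HFDDH


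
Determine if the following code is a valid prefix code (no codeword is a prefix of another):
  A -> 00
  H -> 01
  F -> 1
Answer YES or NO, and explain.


Checking each pair (does one codeword prefix another?):
  A='00' vs H='01': no prefix
  A='00' vs F='1': no prefix
  H='01' vs A='00': no prefix
  H='01' vs F='1': no prefix
  F='1' vs A='00': no prefix
  F='1' vs H='01': no prefix
No violation found over all pairs.

YES -- this is a valid prefix code. No codeword is a prefix of any other codeword.


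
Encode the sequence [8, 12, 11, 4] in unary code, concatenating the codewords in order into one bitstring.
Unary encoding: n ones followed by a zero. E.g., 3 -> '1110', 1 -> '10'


Encode each number as n ones followed by a terminating 0:
  8 -> 111111110 (9 bits)
  12 -> 1111111111110 (13 bits)
  11 -> 111111111110 (12 bits)
  4 -> 11110 (5 bits)
Total length = 9 + 13 + 12 + 5 = 39 bits.

Unary([8, 12, 11, 4]) = 111111110111111111111011111111111011110 (39 bits)


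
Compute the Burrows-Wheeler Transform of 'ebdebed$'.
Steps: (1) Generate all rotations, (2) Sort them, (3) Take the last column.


Rotations (sorted):
  0: $ebdebed -> last char: d
  1: bdebed$e -> last char: e
  2: bed$ebde -> last char: e
  3: d$ebdebe -> last char: e
  4: debed$eb -> last char: b
  5: ebdebed$ -> last char: $
  6: ebed$ebd -> last char: d
  7: ed$ebdeb -> last char: b


BWT = deeeb$db


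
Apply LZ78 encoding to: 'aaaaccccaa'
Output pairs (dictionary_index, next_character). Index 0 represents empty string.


LZ78 encoding steps:
Dictionary: {0: ''}
Step 1: w='' (idx 0), next='a' -> output (0, 'a'), add 'a' as idx 1
Step 2: w='a' (idx 1), next='a' -> output (1, 'a'), add 'aa' as idx 2
Step 3: w='a' (idx 1), next='c' -> output (1, 'c'), add 'ac' as idx 3
Step 4: w='' (idx 0), next='c' -> output (0, 'c'), add 'c' as idx 4
Step 5: w='c' (idx 4), next='c' -> output (4, 'c'), add 'cc' as idx 5
Step 6: w='aa' (idx 2), end of input -> output (2, '')


Encoded: [(0, 'a'), (1, 'a'), (1, 'c'), (0, 'c'), (4, 'c'), (2, '')]


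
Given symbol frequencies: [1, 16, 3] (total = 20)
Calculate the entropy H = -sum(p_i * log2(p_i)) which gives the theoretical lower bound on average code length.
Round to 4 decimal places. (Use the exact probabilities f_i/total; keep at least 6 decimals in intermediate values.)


Per-symbol terms -p_i * log2(p_i) with p_i = f_i/20:
  p = 1/20 = 0.050000: log2(p) = -4.321928, -p*log2(p) = 0.216096
  p = 16/20 = 0.800000: log2(p) = -0.321928, -p*log2(p) = 0.257542
  p = 3/20 = 0.150000: log2(p) = -2.736966, -p*log2(p) = 0.410545
H = 0.216096 + 0.257542 + 0.410545 = 0.884183

H = 0.8842 bits/symbol


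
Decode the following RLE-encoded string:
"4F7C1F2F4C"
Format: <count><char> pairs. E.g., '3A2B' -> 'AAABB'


Expanding each <count><char> pair:
  4F -> 'FFFF'
  7C -> 'CCCCCCC'
  1F -> 'F'
  2F -> 'FF'
  4C -> 'CCCC'

Decoded = FFFFCCCCCCCFFFCCCC


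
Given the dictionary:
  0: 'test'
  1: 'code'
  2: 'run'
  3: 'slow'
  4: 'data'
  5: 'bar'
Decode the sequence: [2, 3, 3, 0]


Look up each index in the dictionary:
  2 -> 'run'
  3 -> 'slow'
  3 -> 'slow'
  0 -> 'test'

Decoded: "run slow slow test"


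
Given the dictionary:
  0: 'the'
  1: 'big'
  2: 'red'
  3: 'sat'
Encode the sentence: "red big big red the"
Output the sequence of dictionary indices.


Look up each word in the dictionary:
  'red' -> 2
  'big' -> 1
  'big' -> 1
  'red' -> 2
  'the' -> 0

Encoded: [2, 1, 1, 2, 0]


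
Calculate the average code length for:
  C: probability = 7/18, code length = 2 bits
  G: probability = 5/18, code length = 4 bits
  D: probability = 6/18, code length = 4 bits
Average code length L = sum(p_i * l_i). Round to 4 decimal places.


Weighted contributions p_i * l_i:
  C: (7/18) * 2 = 14/18
  G: (5/18) * 4 = 20/18
  D: (6/18) * 4 = 24/18
Sum = (14 + 20 + 24)/18 = 58/18

L = 58/18 = 3.2222 bits/symbol


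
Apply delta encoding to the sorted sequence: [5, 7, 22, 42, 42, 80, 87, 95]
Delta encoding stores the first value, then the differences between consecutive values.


First value: 5
Deltas:
  7 - 5 = 2
  22 - 7 = 15
  42 - 22 = 20
  42 - 42 = 0
  80 - 42 = 38
  87 - 80 = 7
  95 - 87 = 8


Delta encoded: [5, 2, 15, 20, 0, 38, 7, 8]


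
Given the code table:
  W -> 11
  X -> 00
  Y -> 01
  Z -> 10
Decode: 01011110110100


Decoding:
01 -> Y
01 -> Y
11 -> W
10 -> Z
11 -> W
01 -> Y
00 -> X


Result: YYWZWYX


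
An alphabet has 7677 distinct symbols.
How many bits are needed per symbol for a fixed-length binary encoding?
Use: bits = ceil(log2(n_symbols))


log2(7677) = 12.9063
Bracket: 2^12 = 4096 < 7677 <= 2^13 = 8192
So ceil(log2(7677)) = 13

bits = ceil(log2(7677)) = ceil(12.9063) = 13 bits


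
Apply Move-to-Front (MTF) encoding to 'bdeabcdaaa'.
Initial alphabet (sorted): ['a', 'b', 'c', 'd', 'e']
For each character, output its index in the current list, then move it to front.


MTF encoding:
'b': index 1 in ['a', 'b', 'c', 'd', 'e'] -> ['b', 'a', 'c', 'd', 'e']
'd': index 3 in ['b', 'a', 'c', 'd', 'e'] -> ['d', 'b', 'a', 'c', 'e']
'e': index 4 in ['d', 'b', 'a', 'c', 'e'] -> ['e', 'd', 'b', 'a', 'c']
'a': index 3 in ['e', 'd', 'b', 'a', 'c'] -> ['a', 'e', 'd', 'b', 'c']
'b': index 3 in ['a', 'e', 'd', 'b', 'c'] -> ['b', 'a', 'e', 'd', 'c']
'c': index 4 in ['b', 'a', 'e', 'd', 'c'] -> ['c', 'b', 'a', 'e', 'd']
'd': index 4 in ['c', 'b', 'a', 'e', 'd'] -> ['d', 'c', 'b', 'a', 'e']
'a': index 3 in ['d', 'c', 'b', 'a', 'e'] -> ['a', 'd', 'c', 'b', 'e']
'a': index 0 in ['a', 'd', 'c', 'b', 'e'] -> ['a', 'd', 'c', 'b', 'e']
'a': index 0 in ['a', 'd', 'c', 'b', 'e'] -> ['a', 'd', 'c', 'b', 'e']


Output: [1, 3, 4, 3, 3, 4, 4, 3, 0, 0]


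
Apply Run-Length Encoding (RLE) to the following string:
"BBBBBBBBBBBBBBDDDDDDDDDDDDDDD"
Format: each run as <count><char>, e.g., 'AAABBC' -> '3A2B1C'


Scanning runs left to right:
  i=0: run of 'B' x 14 -> '14B'
  i=14: run of 'D' x 15 -> '15D'

RLE = 14B15D


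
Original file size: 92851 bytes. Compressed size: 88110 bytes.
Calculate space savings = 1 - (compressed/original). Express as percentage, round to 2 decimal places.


ratio = compressed/original = 88110/92851 = 0.94894
savings = 1 - ratio = 1 - 0.94894 = 0.05106
as a percentage: 0.05106 * 100 = 5.11%

Space savings = 1 - 88110/92851 = 5.11%


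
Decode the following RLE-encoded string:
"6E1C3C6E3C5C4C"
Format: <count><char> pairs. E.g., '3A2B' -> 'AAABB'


Expanding each <count><char> pair:
  6E -> 'EEEEEE'
  1C -> 'C'
  3C -> 'CCC'
  6E -> 'EEEEEE'
  3C -> 'CCC'
  5C -> 'CCCCC'
  4C -> 'CCCC'

Decoded = EEEEEECCCCEEEEEECCCCCCCCCCCC


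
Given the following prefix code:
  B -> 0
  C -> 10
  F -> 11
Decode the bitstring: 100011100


Decoding step by step:
Bits 10 -> C
Bits 0 -> B
Bits 0 -> B
Bits 11 -> F
Bits 10 -> C
Bits 0 -> B


Decoded message: CBBFCB


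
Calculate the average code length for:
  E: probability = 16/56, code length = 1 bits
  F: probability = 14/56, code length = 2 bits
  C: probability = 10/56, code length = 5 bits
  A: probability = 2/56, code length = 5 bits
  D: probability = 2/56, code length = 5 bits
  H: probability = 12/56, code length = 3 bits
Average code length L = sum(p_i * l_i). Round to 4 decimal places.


Weighted contributions p_i * l_i:
  E: (16/56) * 1 = 16/56
  F: (14/56) * 2 = 28/56
  C: (10/56) * 5 = 50/56
  A: (2/56) * 5 = 10/56
  D: (2/56) * 5 = 10/56
  H: (12/56) * 3 = 36/56
Sum = (16 + 28 + 50 + 10 + 10 + 36)/56 = 150/56

L = 150/56 = 2.6786 bits/symbol


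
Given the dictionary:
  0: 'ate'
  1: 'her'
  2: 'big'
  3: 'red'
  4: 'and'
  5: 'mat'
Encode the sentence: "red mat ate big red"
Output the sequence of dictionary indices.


Look up each word in the dictionary:
  'red' -> 3
  'mat' -> 5
  'ate' -> 0
  'big' -> 2
  'red' -> 3

Encoded: [3, 5, 0, 2, 3]


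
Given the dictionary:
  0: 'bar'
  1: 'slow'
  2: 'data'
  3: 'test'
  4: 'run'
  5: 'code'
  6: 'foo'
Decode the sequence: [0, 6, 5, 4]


Look up each index in the dictionary:
  0 -> 'bar'
  6 -> 'foo'
  5 -> 'code'
  4 -> 'run'

Decoded: "bar foo code run"


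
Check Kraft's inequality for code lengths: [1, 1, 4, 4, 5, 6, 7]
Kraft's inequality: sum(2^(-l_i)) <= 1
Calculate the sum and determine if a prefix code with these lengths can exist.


Sum = 2^(-1) + 2^(-1) + 2^(-4) + 2^(-4) + 2^(-5) + 2^(-6) + 2^(-7)
    = 0.5 + 0.5 + 0.0625 + 0.0625 + 0.03125 + 0.015625 + 0.0078125
    = 151/128 = 1.1796875
Since 1.1796875 > 1, Kraft's inequality is NOT satisfied.
A prefix code with these lengths CANNOT exist.

Kraft sum = 1.1796875. Not satisfied.


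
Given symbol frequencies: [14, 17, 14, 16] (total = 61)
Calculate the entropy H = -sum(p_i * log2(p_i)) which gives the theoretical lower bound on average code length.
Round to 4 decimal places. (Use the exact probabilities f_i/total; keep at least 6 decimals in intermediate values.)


Per-symbol terms -p_i * log2(p_i) with p_i = f_i/61:
  p = 14/61 = 0.229508: log2(p) = -2.123382, -p*log2(p) = 0.487334
  p = 17/61 = 0.278689: log2(p) = -1.843274, -p*log2(p) = 0.513699
  p = 14/61 = 0.229508: log2(p) = -2.123382, -p*log2(p) = 0.487334
  p = 16/61 = 0.262295: log2(p) = -1.930737, -p*log2(p) = 0.506423
H = 0.487334 + 0.513699 + 0.487334 + 0.506423 = 1.994790

H = 1.9948 bits/symbol


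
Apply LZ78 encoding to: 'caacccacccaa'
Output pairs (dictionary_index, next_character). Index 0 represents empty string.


LZ78 encoding steps:
Dictionary: {0: ''}
Step 1: w='' (idx 0), next='c' -> output (0, 'c'), add 'c' as idx 1
Step 2: w='' (idx 0), next='a' -> output (0, 'a'), add 'a' as idx 2
Step 3: w='a' (idx 2), next='c' -> output (2, 'c'), add 'ac' as idx 3
Step 4: w='c' (idx 1), next='c' -> output (1, 'c'), add 'cc' as idx 4
Step 5: w='ac' (idx 3), next='c' -> output (3, 'c'), add 'acc' as idx 5
Step 6: w='c' (idx 1), next='a' -> output (1, 'a'), add 'ca' as idx 6
Step 7: w='a' (idx 2), end of input -> output (2, '')


Encoded: [(0, 'c'), (0, 'a'), (2, 'c'), (1, 'c'), (3, 'c'), (1, 'a'), (2, '')]


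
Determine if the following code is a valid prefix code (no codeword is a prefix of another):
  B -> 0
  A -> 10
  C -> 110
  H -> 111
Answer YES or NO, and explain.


Checking each pair (does one codeword prefix another?):
  B='0' vs A='10': no prefix
  B='0' vs C='110': no prefix
  B='0' vs H='111': no prefix
  A='10' vs B='0': no prefix
  A='10' vs C='110': no prefix
  A='10' vs H='111': no prefix
  C='110' vs B='0': no prefix
  C='110' vs A='10': no prefix
  C='110' vs H='111': no prefix
  H='111' vs B='0': no prefix
  H='111' vs A='10': no prefix
  H='111' vs C='110': no prefix
No violation found over all pairs.

YES -- this is a valid prefix code. No codeword is a prefix of any other codeword.


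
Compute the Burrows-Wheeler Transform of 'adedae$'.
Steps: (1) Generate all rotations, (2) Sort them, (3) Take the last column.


Rotations (sorted):
  0: $adedae -> last char: e
  1: adedae$ -> last char: $
  2: ae$aded -> last char: d
  3: dae$ade -> last char: e
  4: dedae$a -> last char: a
  5: e$adeda -> last char: a
  6: edae$ad -> last char: d


BWT = e$deaad


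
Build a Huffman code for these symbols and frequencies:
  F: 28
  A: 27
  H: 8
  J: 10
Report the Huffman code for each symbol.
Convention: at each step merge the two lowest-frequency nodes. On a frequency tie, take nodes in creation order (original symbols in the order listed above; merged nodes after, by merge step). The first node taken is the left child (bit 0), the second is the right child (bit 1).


Huffman tree construction:
Step 1: Merge H(8) + J(10) = 18
Step 2: Merge (H+J)(18) + A(27) = 45
Step 3: Merge F(28) + ((H+J)+A)(45) = 73
Read each symbol's code off the tree from the root (left child = 0, right child = 1).

Codes:
  F: 0 (length 1)
  A: 11 (length 2)
  H: 100 (length 3)
  J: 101 (length 3)
Average code length: 136/73 = 1.8630 bits/symbol


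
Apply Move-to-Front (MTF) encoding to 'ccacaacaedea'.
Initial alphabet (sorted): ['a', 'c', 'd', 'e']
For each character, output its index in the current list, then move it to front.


MTF encoding:
'c': index 1 in ['a', 'c', 'd', 'e'] -> ['c', 'a', 'd', 'e']
'c': index 0 in ['c', 'a', 'd', 'e'] -> ['c', 'a', 'd', 'e']
'a': index 1 in ['c', 'a', 'd', 'e'] -> ['a', 'c', 'd', 'e']
'c': index 1 in ['a', 'c', 'd', 'e'] -> ['c', 'a', 'd', 'e']
'a': index 1 in ['c', 'a', 'd', 'e'] -> ['a', 'c', 'd', 'e']
'a': index 0 in ['a', 'c', 'd', 'e'] -> ['a', 'c', 'd', 'e']
'c': index 1 in ['a', 'c', 'd', 'e'] -> ['c', 'a', 'd', 'e']
'a': index 1 in ['c', 'a', 'd', 'e'] -> ['a', 'c', 'd', 'e']
'e': index 3 in ['a', 'c', 'd', 'e'] -> ['e', 'a', 'c', 'd']
'd': index 3 in ['e', 'a', 'c', 'd'] -> ['d', 'e', 'a', 'c']
'e': index 1 in ['d', 'e', 'a', 'c'] -> ['e', 'd', 'a', 'c']
'a': index 2 in ['e', 'd', 'a', 'c'] -> ['a', 'e', 'd', 'c']


Output: [1, 0, 1, 1, 1, 0, 1, 1, 3, 3, 1, 2]
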